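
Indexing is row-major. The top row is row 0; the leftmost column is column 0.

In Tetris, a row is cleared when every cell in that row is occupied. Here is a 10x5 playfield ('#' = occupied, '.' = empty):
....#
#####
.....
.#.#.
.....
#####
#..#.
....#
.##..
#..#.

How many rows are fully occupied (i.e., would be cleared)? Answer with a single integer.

Answer: 2

Derivation:
Check each row:
  row 0: 4 empty cells -> not full
  row 1: 0 empty cells -> FULL (clear)
  row 2: 5 empty cells -> not full
  row 3: 3 empty cells -> not full
  row 4: 5 empty cells -> not full
  row 5: 0 empty cells -> FULL (clear)
  row 6: 3 empty cells -> not full
  row 7: 4 empty cells -> not full
  row 8: 3 empty cells -> not full
  row 9: 3 empty cells -> not full
Total rows cleared: 2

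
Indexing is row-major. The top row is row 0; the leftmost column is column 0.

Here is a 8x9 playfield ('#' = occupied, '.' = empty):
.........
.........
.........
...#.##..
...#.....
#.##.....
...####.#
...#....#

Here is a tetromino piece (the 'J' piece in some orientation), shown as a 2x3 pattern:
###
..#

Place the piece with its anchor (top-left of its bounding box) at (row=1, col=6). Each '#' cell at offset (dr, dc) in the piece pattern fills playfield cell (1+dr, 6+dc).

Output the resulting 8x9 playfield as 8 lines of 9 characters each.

Answer: .........
......###
........#
...#.##..
...#.....
#.##.....
...####.#
...#....#

Derivation:
Fill (1+0,6+0) = (1,6)
Fill (1+0,6+1) = (1,7)
Fill (1+0,6+2) = (1,8)
Fill (1+1,6+2) = (2,8)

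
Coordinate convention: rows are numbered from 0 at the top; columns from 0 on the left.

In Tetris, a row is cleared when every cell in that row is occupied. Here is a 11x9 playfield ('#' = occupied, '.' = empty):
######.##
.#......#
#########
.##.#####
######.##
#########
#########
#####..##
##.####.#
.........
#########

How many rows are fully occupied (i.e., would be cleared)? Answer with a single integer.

Check each row:
  row 0: 1 empty cell -> not full
  row 1: 7 empty cells -> not full
  row 2: 0 empty cells -> FULL (clear)
  row 3: 2 empty cells -> not full
  row 4: 1 empty cell -> not full
  row 5: 0 empty cells -> FULL (clear)
  row 6: 0 empty cells -> FULL (clear)
  row 7: 2 empty cells -> not full
  row 8: 2 empty cells -> not full
  row 9: 9 empty cells -> not full
  row 10: 0 empty cells -> FULL (clear)
Total rows cleared: 4

Answer: 4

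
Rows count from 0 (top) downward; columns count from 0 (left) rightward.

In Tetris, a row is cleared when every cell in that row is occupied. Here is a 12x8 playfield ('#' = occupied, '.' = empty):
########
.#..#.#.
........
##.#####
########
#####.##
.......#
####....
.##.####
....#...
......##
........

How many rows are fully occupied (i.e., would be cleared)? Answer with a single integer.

Check each row:
  row 0: 0 empty cells -> FULL (clear)
  row 1: 5 empty cells -> not full
  row 2: 8 empty cells -> not full
  row 3: 1 empty cell -> not full
  row 4: 0 empty cells -> FULL (clear)
  row 5: 1 empty cell -> not full
  row 6: 7 empty cells -> not full
  row 7: 4 empty cells -> not full
  row 8: 2 empty cells -> not full
  row 9: 7 empty cells -> not full
  row 10: 6 empty cells -> not full
  row 11: 8 empty cells -> not full
Total rows cleared: 2

Answer: 2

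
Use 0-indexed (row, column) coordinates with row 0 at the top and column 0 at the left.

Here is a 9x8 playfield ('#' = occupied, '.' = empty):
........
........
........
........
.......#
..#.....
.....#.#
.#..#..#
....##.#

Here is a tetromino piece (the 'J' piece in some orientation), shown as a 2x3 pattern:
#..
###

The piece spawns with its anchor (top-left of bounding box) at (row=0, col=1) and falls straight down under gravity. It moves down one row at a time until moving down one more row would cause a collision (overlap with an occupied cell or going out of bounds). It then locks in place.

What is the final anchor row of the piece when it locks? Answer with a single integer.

Spawn at (row=0, col=1). Try each row:
  row 0: fits
  row 1: fits
  row 2: fits
  row 3: fits
  row 4: blocked -> lock at row 3

Answer: 3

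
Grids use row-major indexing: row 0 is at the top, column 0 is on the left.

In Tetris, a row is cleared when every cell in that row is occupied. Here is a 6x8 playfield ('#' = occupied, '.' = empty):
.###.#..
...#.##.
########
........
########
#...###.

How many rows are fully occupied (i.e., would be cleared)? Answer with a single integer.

Check each row:
  row 0: 4 empty cells -> not full
  row 1: 5 empty cells -> not full
  row 2: 0 empty cells -> FULL (clear)
  row 3: 8 empty cells -> not full
  row 4: 0 empty cells -> FULL (clear)
  row 5: 4 empty cells -> not full
Total rows cleared: 2

Answer: 2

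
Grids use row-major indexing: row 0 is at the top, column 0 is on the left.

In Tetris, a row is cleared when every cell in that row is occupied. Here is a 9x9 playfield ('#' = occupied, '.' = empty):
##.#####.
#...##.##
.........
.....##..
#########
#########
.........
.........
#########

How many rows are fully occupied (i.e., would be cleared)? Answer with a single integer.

Answer: 3

Derivation:
Check each row:
  row 0: 2 empty cells -> not full
  row 1: 4 empty cells -> not full
  row 2: 9 empty cells -> not full
  row 3: 7 empty cells -> not full
  row 4: 0 empty cells -> FULL (clear)
  row 5: 0 empty cells -> FULL (clear)
  row 6: 9 empty cells -> not full
  row 7: 9 empty cells -> not full
  row 8: 0 empty cells -> FULL (clear)
Total rows cleared: 3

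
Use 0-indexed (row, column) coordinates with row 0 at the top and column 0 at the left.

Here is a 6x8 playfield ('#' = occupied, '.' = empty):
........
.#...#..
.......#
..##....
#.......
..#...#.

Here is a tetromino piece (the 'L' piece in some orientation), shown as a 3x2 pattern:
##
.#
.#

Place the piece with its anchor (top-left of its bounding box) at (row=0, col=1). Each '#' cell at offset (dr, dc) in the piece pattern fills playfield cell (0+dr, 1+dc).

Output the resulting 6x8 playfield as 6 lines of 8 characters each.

Answer: .##.....
.##..#..
..#....#
..##....
#.......
..#...#.

Derivation:
Fill (0+0,1+0) = (0,1)
Fill (0+0,1+1) = (0,2)
Fill (0+1,1+1) = (1,2)
Fill (0+2,1+1) = (2,2)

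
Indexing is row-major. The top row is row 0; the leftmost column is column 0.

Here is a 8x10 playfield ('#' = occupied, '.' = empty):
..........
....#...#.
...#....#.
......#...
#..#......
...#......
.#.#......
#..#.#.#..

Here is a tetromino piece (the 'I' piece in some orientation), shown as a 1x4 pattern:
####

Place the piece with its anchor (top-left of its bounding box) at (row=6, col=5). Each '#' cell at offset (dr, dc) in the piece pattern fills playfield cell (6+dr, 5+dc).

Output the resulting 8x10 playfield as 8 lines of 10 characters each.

Answer: ..........
....#...#.
...#....#.
......#...
#..#......
...#......
.#.#.####.
#..#.#.#..

Derivation:
Fill (6+0,5+0) = (6,5)
Fill (6+0,5+1) = (6,6)
Fill (6+0,5+2) = (6,7)
Fill (6+0,5+3) = (6,8)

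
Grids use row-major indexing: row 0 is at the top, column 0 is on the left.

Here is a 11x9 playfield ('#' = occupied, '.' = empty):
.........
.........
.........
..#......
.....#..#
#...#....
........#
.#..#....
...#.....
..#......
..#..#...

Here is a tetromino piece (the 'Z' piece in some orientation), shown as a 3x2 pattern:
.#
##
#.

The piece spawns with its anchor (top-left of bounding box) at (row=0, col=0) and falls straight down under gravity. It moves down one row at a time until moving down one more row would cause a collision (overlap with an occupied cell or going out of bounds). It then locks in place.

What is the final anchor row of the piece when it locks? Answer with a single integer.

Spawn at (row=0, col=0). Try each row:
  row 0: fits
  row 1: fits
  row 2: fits
  row 3: blocked -> lock at row 2

Answer: 2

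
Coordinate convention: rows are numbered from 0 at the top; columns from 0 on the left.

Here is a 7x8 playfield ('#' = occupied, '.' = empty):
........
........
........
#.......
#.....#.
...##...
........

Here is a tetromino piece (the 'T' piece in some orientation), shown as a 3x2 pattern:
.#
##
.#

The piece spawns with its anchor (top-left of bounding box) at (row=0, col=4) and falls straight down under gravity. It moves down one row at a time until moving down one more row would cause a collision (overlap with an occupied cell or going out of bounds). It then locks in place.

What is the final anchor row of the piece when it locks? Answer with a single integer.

Answer: 3

Derivation:
Spawn at (row=0, col=4). Try each row:
  row 0: fits
  row 1: fits
  row 2: fits
  row 3: fits
  row 4: blocked -> lock at row 3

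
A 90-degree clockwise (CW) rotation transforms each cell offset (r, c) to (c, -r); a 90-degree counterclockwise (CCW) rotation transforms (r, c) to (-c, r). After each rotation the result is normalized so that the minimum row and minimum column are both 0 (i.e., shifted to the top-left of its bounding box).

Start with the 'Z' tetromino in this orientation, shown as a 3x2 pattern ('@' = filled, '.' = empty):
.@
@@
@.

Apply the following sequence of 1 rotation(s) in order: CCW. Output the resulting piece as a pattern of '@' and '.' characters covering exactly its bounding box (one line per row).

Start:
.@
@@
@.
After rotation 1 (CCW):
@@.
.@@

Answer: @@.
.@@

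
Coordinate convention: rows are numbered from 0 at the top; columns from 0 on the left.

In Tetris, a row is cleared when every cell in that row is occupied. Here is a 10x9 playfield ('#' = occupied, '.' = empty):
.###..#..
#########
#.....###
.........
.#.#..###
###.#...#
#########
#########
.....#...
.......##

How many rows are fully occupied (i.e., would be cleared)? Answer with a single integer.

Check each row:
  row 0: 5 empty cells -> not full
  row 1: 0 empty cells -> FULL (clear)
  row 2: 5 empty cells -> not full
  row 3: 9 empty cells -> not full
  row 4: 4 empty cells -> not full
  row 5: 4 empty cells -> not full
  row 6: 0 empty cells -> FULL (clear)
  row 7: 0 empty cells -> FULL (clear)
  row 8: 8 empty cells -> not full
  row 9: 7 empty cells -> not full
Total rows cleared: 3

Answer: 3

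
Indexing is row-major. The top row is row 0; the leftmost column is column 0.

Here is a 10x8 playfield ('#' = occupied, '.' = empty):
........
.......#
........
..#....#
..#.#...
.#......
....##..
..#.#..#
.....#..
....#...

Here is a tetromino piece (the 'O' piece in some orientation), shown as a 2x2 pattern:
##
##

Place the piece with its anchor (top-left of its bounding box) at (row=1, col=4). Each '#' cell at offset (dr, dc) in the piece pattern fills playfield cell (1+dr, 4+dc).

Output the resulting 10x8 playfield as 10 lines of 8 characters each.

Fill (1+0,4+0) = (1,4)
Fill (1+0,4+1) = (1,5)
Fill (1+1,4+0) = (2,4)
Fill (1+1,4+1) = (2,5)

Answer: ........
....##.#
....##..
..#....#
..#.#...
.#......
....##..
..#.#..#
.....#..
....#...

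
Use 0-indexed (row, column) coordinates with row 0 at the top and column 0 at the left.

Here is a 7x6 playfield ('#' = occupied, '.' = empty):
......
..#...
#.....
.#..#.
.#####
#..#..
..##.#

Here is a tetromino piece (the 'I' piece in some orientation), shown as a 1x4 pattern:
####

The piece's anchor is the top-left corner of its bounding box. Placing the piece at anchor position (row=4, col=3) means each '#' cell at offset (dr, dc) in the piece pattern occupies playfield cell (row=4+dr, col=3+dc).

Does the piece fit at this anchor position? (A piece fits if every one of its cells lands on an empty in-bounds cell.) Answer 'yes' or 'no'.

Check each piece cell at anchor (4, 3):
  offset (0,0) -> (4,3): occupied ('#') -> FAIL
  offset (0,1) -> (4,4): occupied ('#') -> FAIL
  offset (0,2) -> (4,5): occupied ('#') -> FAIL
  offset (0,3) -> (4,6): out of bounds -> FAIL
All cells valid: no

Answer: no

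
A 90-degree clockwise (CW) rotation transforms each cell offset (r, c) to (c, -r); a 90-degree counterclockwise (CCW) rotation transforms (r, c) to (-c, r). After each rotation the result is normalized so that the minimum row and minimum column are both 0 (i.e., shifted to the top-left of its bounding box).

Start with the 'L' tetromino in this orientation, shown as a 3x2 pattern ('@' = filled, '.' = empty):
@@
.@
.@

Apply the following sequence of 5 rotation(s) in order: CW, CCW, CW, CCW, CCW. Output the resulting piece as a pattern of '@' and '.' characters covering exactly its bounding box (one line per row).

Start:
@@
.@
.@
After rotation 1 (CW):
..@
@@@
After rotation 2 (CCW):
@@
.@
.@
After rotation 3 (CW):
..@
@@@
After rotation 4 (CCW):
@@
.@
.@
After rotation 5 (CCW):
@@@
@..

Answer: @@@
@..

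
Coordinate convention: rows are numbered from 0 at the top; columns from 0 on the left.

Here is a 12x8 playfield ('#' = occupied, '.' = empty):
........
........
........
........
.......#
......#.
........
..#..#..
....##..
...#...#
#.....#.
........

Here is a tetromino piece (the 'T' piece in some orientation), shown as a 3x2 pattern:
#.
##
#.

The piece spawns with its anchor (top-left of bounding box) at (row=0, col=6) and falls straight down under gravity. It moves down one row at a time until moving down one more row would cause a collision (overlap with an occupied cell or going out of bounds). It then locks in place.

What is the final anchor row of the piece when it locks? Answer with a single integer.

Spawn at (row=0, col=6). Try each row:
  row 0: fits
  row 1: fits
  row 2: fits
  row 3: blocked -> lock at row 2

Answer: 2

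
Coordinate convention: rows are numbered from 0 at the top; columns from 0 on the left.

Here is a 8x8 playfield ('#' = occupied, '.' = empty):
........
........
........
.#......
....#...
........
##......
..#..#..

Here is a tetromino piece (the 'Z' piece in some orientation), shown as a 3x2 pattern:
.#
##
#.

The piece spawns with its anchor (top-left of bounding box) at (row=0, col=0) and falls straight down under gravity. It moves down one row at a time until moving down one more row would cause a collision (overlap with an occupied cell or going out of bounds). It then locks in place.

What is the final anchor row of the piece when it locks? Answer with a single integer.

Answer: 1

Derivation:
Spawn at (row=0, col=0). Try each row:
  row 0: fits
  row 1: fits
  row 2: blocked -> lock at row 1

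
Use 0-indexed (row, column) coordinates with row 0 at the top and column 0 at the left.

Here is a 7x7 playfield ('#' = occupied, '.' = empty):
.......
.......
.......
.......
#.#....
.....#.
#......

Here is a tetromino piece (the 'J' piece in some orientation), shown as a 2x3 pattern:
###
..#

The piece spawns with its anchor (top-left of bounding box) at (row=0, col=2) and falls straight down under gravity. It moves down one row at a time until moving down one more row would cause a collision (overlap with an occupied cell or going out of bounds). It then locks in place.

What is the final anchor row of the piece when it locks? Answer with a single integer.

Spawn at (row=0, col=2). Try each row:
  row 0: fits
  row 1: fits
  row 2: fits
  row 3: fits
  row 4: blocked -> lock at row 3

Answer: 3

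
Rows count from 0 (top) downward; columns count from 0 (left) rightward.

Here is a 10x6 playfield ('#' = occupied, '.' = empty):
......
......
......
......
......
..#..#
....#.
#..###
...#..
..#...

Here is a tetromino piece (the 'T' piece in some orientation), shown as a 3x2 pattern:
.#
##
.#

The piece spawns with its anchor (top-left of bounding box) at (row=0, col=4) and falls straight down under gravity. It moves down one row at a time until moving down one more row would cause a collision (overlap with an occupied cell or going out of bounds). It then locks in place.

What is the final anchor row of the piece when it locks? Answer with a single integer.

Answer: 2

Derivation:
Spawn at (row=0, col=4). Try each row:
  row 0: fits
  row 1: fits
  row 2: fits
  row 3: blocked -> lock at row 2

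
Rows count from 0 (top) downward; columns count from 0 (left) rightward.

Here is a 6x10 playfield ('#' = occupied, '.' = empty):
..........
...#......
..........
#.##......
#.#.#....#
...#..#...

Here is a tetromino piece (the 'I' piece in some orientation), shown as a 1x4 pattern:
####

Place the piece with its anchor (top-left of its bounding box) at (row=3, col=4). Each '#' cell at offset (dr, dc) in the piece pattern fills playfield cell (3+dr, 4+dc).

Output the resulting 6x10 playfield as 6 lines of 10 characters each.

Fill (3+0,4+0) = (3,4)
Fill (3+0,4+1) = (3,5)
Fill (3+0,4+2) = (3,6)
Fill (3+0,4+3) = (3,7)

Answer: ..........
...#......
..........
#.######..
#.#.#....#
...#..#...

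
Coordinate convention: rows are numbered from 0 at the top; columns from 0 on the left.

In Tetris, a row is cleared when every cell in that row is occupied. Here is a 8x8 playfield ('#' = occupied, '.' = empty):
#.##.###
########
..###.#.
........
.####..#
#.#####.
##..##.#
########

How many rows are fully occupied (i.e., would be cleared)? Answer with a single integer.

Answer: 2

Derivation:
Check each row:
  row 0: 2 empty cells -> not full
  row 1: 0 empty cells -> FULL (clear)
  row 2: 4 empty cells -> not full
  row 3: 8 empty cells -> not full
  row 4: 3 empty cells -> not full
  row 5: 2 empty cells -> not full
  row 6: 3 empty cells -> not full
  row 7: 0 empty cells -> FULL (clear)
Total rows cleared: 2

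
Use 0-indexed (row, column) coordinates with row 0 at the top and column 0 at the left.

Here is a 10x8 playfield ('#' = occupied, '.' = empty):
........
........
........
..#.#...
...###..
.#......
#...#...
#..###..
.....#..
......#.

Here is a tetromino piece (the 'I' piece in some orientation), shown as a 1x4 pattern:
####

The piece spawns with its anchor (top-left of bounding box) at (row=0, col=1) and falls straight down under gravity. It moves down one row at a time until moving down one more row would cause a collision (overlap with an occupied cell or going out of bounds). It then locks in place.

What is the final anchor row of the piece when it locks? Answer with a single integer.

Spawn at (row=0, col=1). Try each row:
  row 0: fits
  row 1: fits
  row 2: fits
  row 3: blocked -> lock at row 2

Answer: 2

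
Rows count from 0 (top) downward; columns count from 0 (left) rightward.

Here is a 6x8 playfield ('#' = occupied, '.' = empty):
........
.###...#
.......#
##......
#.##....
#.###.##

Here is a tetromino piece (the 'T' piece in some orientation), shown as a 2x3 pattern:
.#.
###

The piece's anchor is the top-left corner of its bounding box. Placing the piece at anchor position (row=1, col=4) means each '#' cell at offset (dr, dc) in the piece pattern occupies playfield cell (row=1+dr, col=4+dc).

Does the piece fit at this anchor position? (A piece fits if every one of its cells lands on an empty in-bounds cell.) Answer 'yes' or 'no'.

Check each piece cell at anchor (1, 4):
  offset (0,1) -> (1,5): empty -> OK
  offset (1,0) -> (2,4): empty -> OK
  offset (1,1) -> (2,5): empty -> OK
  offset (1,2) -> (2,6): empty -> OK
All cells valid: yes

Answer: yes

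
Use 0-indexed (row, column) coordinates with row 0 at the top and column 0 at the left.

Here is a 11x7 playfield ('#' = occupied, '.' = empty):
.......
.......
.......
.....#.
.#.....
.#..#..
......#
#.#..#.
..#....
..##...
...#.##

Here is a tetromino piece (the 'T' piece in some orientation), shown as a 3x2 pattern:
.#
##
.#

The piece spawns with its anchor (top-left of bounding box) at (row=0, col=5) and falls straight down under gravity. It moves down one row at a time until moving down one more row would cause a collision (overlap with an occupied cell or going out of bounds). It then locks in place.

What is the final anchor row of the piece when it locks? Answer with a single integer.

Spawn at (row=0, col=5). Try each row:
  row 0: fits
  row 1: fits
  row 2: blocked -> lock at row 1

Answer: 1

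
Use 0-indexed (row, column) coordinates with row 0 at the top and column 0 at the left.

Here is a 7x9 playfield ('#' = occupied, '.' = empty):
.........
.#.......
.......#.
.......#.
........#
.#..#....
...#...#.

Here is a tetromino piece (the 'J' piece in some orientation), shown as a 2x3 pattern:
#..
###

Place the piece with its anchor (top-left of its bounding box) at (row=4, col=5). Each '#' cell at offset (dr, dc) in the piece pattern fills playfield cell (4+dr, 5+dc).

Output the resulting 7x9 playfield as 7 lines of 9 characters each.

Answer: .........
.#.......
.......#.
.......#.
.....#..#
.#..####.
...#...#.

Derivation:
Fill (4+0,5+0) = (4,5)
Fill (4+1,5+0) = (5,5)
Fill (4+1,5+1) = (5,6)
Fill (4+1,5+2) = (5,7)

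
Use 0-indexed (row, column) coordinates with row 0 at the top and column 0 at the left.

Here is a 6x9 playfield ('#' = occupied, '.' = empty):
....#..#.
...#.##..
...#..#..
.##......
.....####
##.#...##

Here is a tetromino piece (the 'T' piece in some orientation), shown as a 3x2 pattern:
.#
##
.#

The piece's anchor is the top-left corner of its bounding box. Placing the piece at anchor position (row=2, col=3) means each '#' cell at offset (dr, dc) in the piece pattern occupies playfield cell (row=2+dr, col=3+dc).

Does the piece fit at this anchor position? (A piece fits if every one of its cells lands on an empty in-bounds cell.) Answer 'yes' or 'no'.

Check each piece cell at anchor (2, 3):
  offset (0,1) -> (2,4): empty -> OK
  offset (1,0) -> (3,3): empty -> OK
  offset (1,1) -> (3,4): empty -> OK
  offset (2,1) -> (4,4): empty -> OK
All cells valid: yes

Answer: yes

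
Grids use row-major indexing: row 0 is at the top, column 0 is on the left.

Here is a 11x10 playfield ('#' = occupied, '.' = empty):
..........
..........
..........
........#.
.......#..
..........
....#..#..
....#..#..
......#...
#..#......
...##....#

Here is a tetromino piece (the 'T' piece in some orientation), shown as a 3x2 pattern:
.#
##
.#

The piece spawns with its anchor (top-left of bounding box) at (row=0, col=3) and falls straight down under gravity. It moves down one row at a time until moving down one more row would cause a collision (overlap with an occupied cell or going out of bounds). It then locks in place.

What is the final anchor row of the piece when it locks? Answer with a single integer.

Answer: 3

Derivation:
Spawn at (row=0, col=3). Try each row:
  row 0: fits
  row 1: fits
  row 2: fits
  row 3: fits
  row 4: blocked -> lock at row 3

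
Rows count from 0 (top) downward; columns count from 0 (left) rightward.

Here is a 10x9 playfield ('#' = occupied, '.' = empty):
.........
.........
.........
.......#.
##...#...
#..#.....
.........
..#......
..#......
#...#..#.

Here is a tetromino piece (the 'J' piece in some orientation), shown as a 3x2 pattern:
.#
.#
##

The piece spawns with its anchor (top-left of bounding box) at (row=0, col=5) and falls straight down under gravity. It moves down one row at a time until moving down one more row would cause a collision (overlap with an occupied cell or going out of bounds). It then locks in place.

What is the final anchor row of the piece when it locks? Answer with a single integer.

Answer: 1

Derivation:
Spawn at (row=0, col=5). Try each row:
  row 0: fits
  row 1: fits
  row 2: blocked -> lock at row 1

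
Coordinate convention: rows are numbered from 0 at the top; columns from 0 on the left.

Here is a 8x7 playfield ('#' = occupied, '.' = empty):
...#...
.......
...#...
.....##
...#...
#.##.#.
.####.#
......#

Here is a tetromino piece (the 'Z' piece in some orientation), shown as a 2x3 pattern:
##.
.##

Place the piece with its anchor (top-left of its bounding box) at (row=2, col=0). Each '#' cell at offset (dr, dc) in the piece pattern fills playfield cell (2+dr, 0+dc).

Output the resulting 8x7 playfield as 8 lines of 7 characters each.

Fill (2+0,0+0) = (2,0)
Fill (2+0,0+1) = (2,1)
Fill (2+1,0+1) = (3,1)
Fill (2+1,0+2) = (3,2)

Answer: ...#...
.......
##.#...
.##..##
...#...
#.##.#.
.####.#
......#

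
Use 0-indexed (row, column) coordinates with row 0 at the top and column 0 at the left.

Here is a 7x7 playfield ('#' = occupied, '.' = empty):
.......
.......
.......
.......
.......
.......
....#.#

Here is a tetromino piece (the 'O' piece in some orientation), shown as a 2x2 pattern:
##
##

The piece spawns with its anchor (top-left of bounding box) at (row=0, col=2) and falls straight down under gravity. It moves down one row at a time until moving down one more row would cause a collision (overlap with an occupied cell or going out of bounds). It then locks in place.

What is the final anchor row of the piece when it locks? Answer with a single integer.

Answer: 5

Derivation:
Spawn at (row=0, col=2). Try each row:
  row 0: fits
  row 1: fits
  row 2: fits
  row 3: fits
  row 4: fits
  row 5: fits
  row 6: blocked -> lock at row 5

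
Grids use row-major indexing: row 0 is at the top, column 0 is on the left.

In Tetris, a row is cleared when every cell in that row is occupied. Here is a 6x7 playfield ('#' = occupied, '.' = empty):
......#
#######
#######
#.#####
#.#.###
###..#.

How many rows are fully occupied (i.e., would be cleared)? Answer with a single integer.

Answer: 2

Derivation:
Check each row:
  row 0: 6 empty cells -> not full
  row 1: 0 empty cells -> FULL (clear)
  row 2: 0 empty cells -> FULL (clear)
  row 3: 1 empty cell -> not full
  row 4: 2 empty cells -> not full
  row 5: 3 empty cells -> not full
Total rows cleared: 2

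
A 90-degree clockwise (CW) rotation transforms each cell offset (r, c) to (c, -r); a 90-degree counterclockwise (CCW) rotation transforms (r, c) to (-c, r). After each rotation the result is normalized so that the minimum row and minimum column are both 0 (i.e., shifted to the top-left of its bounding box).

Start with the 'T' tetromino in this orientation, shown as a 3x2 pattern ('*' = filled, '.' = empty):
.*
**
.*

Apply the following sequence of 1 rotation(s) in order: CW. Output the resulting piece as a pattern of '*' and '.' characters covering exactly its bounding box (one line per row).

Start:
.*
**
.*
After rotation 1 (CW):
.*.
***

Answer: .*.
***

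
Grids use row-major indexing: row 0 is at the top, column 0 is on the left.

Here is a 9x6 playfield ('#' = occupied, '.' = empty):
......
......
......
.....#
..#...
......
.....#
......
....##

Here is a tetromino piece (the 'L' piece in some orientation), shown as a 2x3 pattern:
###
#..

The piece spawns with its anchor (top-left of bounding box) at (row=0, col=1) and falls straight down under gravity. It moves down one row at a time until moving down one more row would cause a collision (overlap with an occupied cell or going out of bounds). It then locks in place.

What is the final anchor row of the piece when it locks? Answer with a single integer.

Spawn at (row=0, col=1). Try each row:
  row 0: fits
  row 1: fits
  row 2: fits
  row 3: fits
  row 4: blocked -> lock at row 3

Answer: 3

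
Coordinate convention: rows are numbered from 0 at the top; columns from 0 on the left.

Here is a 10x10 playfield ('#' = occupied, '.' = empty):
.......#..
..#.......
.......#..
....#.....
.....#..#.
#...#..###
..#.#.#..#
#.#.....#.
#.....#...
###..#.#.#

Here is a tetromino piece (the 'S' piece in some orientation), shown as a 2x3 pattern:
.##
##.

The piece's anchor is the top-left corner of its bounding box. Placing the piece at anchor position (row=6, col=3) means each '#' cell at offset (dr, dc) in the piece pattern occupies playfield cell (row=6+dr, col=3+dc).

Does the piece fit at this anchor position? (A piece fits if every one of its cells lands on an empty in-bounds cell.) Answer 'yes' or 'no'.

Answer: no

Derivation:
Check each piece cell at anchor (6, 3):
  offset (0,1) -> (6,4): occupied ('#') -> FAIL
  offset (0,2) -> (6,5): empty -> OK
  offset (1,0) -> (7,3): empty -> OK
  offset (1,1) -> (7,4): empty -> OK
All cells valid: no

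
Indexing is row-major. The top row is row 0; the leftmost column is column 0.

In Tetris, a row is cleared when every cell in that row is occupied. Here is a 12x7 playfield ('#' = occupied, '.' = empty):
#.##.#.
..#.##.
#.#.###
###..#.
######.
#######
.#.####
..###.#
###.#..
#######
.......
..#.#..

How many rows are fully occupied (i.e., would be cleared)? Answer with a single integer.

Answer: 2

Derivation:
Check each row:
  row 0: 3 empty cells -> not full
  row 1: 4 empty cells -> not full
  row 2: 2 empty cells -> not full
  row 3: 3 empty cells -> not full
  row 4: 1 empty cell -> not full
  row 5: 0 empty cells -> FULL (clear)
  row 6: 2 empty cells -> not full
  row 7: 3 empty cells -> not full
  row 8: 3 empty cells -> not full
  row 9: 0 empty cells -> FULL (clear)
  row 10: 7 empty cells -> not full
  row 11: 5 empty cells -> not full
Total rows cleared: 2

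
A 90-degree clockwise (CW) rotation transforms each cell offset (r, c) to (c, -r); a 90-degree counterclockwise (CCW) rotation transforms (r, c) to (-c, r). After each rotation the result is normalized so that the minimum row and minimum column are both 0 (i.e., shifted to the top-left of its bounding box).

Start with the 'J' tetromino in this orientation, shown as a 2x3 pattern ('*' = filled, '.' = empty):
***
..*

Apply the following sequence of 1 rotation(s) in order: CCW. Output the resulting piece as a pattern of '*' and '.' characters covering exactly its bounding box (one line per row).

Start:
***
..*
After rotation 1 (CCW):
**
*.
*.

Answer: **
*.
*.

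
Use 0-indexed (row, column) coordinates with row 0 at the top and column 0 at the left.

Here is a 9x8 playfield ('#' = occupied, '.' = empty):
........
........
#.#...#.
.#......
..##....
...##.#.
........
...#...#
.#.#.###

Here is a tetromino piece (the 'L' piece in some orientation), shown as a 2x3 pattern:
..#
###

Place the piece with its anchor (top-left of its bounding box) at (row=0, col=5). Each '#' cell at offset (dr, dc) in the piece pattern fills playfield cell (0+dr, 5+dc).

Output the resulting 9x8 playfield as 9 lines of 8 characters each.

Answer: .......#
.....###
#.#...#.
.#......
..##....
...##.#.
........
...#...#
.#.#.###

Derivation:
Fill (0+0,5+2) = (0,7)
Fill (0+1,5+0) = (1,5)
Fill (0+1,5+1) = (1,6)
Fill (0+1,5+2) = (1,7)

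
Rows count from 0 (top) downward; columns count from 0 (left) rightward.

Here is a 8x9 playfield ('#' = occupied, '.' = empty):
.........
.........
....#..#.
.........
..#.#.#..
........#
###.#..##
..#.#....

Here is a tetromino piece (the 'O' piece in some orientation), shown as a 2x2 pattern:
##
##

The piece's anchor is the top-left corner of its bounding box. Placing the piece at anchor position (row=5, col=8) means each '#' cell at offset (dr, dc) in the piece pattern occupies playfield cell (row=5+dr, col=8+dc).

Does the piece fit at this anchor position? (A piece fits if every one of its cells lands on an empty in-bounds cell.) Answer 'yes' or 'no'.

Answer: no

Derivation:
Check each piece cell at anchor (5, 8):
  offset (0,0) -> (5,8): occupied ('#') -> FAIL
  offset (0,1) -> (5,9): out of bounds -> FAIL
  offset (1,0) -> (6,8): occupied ('#') -> FAIL
  offset (1,1) -> (6,9): out of bounds -> FAIL
All cells valid: no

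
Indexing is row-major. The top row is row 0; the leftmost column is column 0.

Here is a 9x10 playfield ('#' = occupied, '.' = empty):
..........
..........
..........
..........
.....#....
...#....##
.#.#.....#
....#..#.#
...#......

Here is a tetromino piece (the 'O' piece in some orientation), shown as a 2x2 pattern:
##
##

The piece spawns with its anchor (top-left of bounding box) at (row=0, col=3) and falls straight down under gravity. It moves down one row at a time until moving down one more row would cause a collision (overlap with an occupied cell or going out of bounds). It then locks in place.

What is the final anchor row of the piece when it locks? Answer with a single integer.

Spawn at (row=0, col=3). Try each row:
  row 0: fits
  row 1: fits
  row 2: fits
  row 3: fits
  row 4: blocked -> lock at row 3

Answer: 3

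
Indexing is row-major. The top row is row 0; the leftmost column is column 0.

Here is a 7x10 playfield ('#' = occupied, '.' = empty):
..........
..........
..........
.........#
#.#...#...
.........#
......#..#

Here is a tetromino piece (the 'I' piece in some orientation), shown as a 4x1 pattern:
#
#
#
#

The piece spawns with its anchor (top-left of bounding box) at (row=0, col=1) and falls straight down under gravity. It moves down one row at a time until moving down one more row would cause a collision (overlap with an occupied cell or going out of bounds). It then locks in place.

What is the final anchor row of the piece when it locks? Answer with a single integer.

Answer: 3

Derivation:
Spawn at (row=0, col=1). Try each row:
  row 0: fits
  row 1: fits
  row 2: fits
  row 3: fits
  row 4: blocked -> lock at row 3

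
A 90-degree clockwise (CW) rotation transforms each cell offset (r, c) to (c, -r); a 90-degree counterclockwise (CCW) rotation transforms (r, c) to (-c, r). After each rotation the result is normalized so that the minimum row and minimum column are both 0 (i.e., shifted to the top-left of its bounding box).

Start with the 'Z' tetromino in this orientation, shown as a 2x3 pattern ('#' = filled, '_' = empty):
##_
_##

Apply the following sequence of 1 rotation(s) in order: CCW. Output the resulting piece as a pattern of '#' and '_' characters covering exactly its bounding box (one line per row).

Start:
##_
_##
After rotation 1 (CCW):
_#
##
#_

Answer: _#
##
#_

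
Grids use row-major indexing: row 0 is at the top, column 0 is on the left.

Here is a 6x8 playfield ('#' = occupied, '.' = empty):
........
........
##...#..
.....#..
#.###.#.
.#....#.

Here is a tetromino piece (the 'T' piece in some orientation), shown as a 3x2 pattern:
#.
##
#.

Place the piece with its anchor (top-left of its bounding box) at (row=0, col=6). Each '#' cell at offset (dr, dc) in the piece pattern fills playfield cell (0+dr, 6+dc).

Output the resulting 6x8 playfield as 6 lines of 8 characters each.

Answer: ......#.
......##
##...##.
.....#..
#.###.#.
.#....#.

Derivation:
Fill (0+0,6+0) = (0,6)
Fill (0+1,6+0) = (1,6)
Fill (0+1,6+1) = (1,7)
Fill (0+2,6+0) = (2,6)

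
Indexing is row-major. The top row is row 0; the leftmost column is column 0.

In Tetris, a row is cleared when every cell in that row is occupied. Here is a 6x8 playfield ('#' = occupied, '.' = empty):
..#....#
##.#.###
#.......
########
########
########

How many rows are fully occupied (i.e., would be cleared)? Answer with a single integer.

Check each row:
  row 0: 6 empty cells -> not full
  row 1: 2 empty cells -> not full
  row 2: 7 empty cells -> not full
  row 3: 0 empty cells -> FULL (clear)
  row 4: 0 empty cells -> FULL (clear)
  row 5: 0 empty cells -> FULL (clear)
Total rows cleared: 3

Answer: 3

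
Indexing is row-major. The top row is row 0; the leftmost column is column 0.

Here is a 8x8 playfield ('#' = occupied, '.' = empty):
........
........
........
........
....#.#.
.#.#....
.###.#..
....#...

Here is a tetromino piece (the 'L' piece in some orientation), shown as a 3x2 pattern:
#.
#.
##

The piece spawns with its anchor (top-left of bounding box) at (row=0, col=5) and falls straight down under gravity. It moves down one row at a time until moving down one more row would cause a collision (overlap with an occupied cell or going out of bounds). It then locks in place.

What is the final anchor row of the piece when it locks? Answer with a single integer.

Answer: 1

Derivation:
Spawn at (row=0, col=5). Try each row:
  row 0: fits
  row 1: fits
  row 2: blocked -> lock at row 1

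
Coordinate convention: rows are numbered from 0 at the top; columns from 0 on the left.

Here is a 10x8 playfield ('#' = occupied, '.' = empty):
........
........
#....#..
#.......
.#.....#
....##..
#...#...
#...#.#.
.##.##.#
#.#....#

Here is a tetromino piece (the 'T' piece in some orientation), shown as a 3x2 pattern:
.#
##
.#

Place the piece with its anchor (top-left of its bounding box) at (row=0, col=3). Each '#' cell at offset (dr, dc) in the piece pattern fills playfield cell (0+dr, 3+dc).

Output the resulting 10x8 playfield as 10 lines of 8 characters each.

Answer: ....#...
...##...
#...##..
#.......
.#.....#
....##..
#...#...
#...#.#.
.##.##.#
#.#....#

Derivation:
Fill (0+0,3+1) = (0,4)
Fill (0+1,3+0) = (1,3)
Fill (0+1,3+1) = (1,4)
Fill (0+2,3+1) = (2,4)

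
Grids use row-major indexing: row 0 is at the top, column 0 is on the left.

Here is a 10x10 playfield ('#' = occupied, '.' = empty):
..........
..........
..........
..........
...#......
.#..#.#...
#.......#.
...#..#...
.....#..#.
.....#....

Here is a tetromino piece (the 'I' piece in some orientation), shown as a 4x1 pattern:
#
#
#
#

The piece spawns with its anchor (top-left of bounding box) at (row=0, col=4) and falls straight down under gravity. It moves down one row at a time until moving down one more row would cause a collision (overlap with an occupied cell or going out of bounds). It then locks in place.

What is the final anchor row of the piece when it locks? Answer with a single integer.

Spawn at (row=0, col=4). Try each row:
  row 0: fits
  row 1: fits
  row 2: blocked -> lock at row 1

Answer: 1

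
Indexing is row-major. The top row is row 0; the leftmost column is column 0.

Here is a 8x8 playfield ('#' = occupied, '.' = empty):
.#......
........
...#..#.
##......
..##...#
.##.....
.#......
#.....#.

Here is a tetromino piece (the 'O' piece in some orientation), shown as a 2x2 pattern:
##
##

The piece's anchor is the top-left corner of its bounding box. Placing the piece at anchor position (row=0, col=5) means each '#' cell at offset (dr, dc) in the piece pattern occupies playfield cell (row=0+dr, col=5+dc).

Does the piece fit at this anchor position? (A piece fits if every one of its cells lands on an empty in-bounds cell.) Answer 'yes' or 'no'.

Check each piece cell at anchor (0, 5):
  offset (0,0) -> (0,5): empty -> OK
  offset (0,1) -> (0,6): empty -> OK
  offset (1,0) -> (1,5): empty -> OK
  offset (1,1) -> (1,6): empty -> OK
All cells valid: yes

Answer: yes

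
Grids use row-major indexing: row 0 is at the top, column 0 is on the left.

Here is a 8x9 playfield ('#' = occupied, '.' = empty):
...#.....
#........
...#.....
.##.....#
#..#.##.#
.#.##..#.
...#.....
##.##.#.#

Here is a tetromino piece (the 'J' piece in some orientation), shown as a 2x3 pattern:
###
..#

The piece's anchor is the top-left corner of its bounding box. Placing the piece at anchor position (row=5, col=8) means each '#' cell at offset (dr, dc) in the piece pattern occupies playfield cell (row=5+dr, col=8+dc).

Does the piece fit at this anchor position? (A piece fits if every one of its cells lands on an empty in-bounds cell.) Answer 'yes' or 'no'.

Check each piece cell at anchor (5, 8):
  offset (0,0) -> (5,8): empty -> OK
  offset (0,1) -> (5,9): out of bounds -> FAIL
  offset (0,2) -> (5,10): out of bounds -> FAIL
  offset (1,2) -> (6,10): out of bounds -> FAIL
All cells valid: no

Answer: no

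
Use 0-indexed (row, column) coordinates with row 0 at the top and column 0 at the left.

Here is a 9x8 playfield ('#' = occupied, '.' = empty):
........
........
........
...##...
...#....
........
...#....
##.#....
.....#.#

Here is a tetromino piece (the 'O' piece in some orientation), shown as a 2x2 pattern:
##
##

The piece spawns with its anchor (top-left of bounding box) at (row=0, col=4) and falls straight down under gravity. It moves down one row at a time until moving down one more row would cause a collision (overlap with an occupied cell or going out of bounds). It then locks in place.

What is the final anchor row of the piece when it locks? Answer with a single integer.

Spawn at (row=0, col=4). Try each row:
  row 0: fits
  row 1: fits
  row 2: blocked -> lock at row 1

Answer: 1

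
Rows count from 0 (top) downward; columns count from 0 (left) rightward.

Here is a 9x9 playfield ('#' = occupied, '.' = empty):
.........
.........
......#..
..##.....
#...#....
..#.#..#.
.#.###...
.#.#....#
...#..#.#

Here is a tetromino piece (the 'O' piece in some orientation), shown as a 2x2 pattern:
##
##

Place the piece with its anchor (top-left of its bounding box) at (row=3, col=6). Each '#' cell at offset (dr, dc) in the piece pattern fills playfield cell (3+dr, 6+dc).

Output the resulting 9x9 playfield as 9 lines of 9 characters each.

Fill (3+0,6+0) = (3,6)
Fill (3+0,6+1) = (3,7)
Fill (3+1,6+0) = (4,6)
Fill (3+1,6+1) = (4,7)

Answer: .........
.........
......#..
..##..##.
#...#.##.
..#.#..#.
.#.###...
.#.#....#
...#..#.#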